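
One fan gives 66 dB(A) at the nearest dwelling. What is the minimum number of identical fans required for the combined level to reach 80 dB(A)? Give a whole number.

26

Need L₁ + 10·log₁₀ N ≥ 80, i.e. log₁₀ N ≥ 1.40.
N ≥ 10^(14.0/10) = 25.119, so N = 26.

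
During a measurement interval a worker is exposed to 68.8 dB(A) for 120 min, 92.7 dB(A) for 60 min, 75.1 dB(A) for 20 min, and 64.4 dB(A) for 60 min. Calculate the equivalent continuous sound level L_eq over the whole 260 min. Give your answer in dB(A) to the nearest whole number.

86 dB(A)

The energy average is taken in the linear domain: L_eq = 10·log₁₀[(Σ tᵢ·10^(Lᵢ/10))/T], T = 260 min.
Σ tᵢ·10^(Lᵢ/10) = 120·10^(68.8/10) + 60·10^(92.7/10) + 20·10^(75.1/10) + 60·10^(64.4/10) = 1.134e+11.
L_eq = 10·log₁₀(1.134e+11/260) = 86.40 dB(A).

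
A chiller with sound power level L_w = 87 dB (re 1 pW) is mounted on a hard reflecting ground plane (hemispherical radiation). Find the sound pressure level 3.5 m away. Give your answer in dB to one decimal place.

68.1 dB

The power spreads over a hemisphere of area 2π·r², so L_p = L_w − 10·log₁₀(2π·r²).
2π·r² = 76.97 m², 10·log₁₀ of that is 18.863 dB.
L_p = 87 − 18.863 = 68.14 dB.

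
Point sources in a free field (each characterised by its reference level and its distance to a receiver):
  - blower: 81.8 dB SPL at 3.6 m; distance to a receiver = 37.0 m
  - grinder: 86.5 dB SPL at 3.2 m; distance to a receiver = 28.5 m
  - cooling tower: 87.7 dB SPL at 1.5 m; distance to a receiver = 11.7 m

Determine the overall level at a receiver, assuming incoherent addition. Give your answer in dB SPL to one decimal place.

72.2 dB SPL

First find each source's level at the receiver (point-source: −20·log₁₀(r/r_ref)), then combine on an intensity basis.
blower: 81.8 − 20·log₁₀(37.0/3.6) = 81.8 − 20.24 = 61.56 dB SPL.
grinder: 86.5 − 20·log₁₀(28.5/3.2) = 86.5 − 18.99 = 67.51 dB SPL.
cooling tower: 87.7 − 20·log₁₀(11.7/1.5) = 87.7 − 17.84 = 69.86 dB SPL.
Σ 10^(L/10) = 1.674e+07 → L_total = 10·log₁₀(1.674e+07) = 72.24 dB SPL.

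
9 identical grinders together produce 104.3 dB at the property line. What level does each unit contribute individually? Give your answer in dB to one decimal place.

94.8 dB

For N identical incoherent sources L_total = L₁ + 10·log₁₀ N, so L₁ = 104.3 − 10·log₁₀(9) = 104.3 − 9.542.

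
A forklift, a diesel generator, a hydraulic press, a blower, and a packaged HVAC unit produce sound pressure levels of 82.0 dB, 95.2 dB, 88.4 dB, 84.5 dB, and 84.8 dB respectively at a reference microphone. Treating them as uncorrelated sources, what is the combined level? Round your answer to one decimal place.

96.8 dB

For uncorrelated sources the intensities add, so convert each level to linear form, sum, and take 10·log₁₀ of the total.
Σ 10^(L/10) = 10^(82.0/10) + 10^(95.2/10) + 10^(88.4/10) + 10^(84.5/10) + 10^(84.8/10) = 4.745e+09.
L_total = 10·log₁₀(4.745e+09) = 96.76 dB.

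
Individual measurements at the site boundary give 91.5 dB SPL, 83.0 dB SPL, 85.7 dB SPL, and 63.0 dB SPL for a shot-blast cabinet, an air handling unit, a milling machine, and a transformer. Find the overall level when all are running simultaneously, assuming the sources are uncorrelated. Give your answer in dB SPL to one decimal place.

93.0 dB SPL

Incoherent sources combine by intensity addition: L_total = 10·log₁₀(Σ 10^(L_i/10)).
Σ 10^(L/10) = 10^(91.5/10) + 10^(83.0/10) + 10^(85.7/10) + 10^(63.0/10) = 1.986e+09.
L_total = 10·log₁₀(1.986e+09) = 92.98 dB SPL.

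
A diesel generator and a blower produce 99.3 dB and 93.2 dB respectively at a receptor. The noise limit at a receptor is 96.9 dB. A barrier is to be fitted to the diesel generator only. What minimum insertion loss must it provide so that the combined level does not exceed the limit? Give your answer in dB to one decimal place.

Everything except the diesel generator sums to 10^(93.2/10) = 2.089e+09 in linear terms, 93.20 dB.
To meet 96.9 dB overall, the treated diesel generator may contribute at most 10^(96.9/10) − 2.089e+09 = 2.808e+09, i.e. 94.48 dB.
So the diesel generator must be reduced from 99.3 to 94.48 dB: IL = 4.82 dB.

4.8 dB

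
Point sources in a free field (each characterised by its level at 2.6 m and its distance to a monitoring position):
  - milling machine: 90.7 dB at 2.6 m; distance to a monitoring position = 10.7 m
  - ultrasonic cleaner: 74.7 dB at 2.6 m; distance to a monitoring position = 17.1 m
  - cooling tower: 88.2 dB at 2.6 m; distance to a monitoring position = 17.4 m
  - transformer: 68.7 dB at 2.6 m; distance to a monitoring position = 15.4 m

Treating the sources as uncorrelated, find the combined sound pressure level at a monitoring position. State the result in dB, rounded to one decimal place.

Apply inverse-square spreading to bring every level to the receiver, then sum 10^(L/10).
milling machine: 90.7 − 20·log₁₀(10.7/2.6) = 90.7 − 12.29 = 78.41 dB.
ultrasonic cleaner: 74.7 − 20·log₁₀(17.1/2.6) = 74.7 − 16.36 = 58.34 dB.
cooling tower: 88.2 − 20·log₁₀(17.4/2.6) = 88.2 − 16.51 = 71.69 dB.
transformer: 68.7 − 20·log₁₀(15.4/2.6) = 68.7 − 15.45 = 53.25 dB.
Σ 10^(L/10) = 8.502e+07 → L_total = 10·log₁₀(8.502e+07) = 79.30 dB.

79.3 dB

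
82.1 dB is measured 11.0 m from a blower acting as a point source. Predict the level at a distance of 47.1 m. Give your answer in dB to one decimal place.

69.5 dB

Spherical spreading from a point source gives a 20·log₁₀(r₂/r₁) drop.
L₂ = 82.1 − 20·log₁₀(47.1/11.0) = 82.1 − 12.633 = 69.47 dB.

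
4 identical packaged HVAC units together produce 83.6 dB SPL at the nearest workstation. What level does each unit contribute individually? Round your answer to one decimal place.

77.6 dB SPL

Dividing the total intensity by 4 lowers the level by 10·log₁₀ 4 = 6.021 dB: L₁ = 83.6 − 6.021.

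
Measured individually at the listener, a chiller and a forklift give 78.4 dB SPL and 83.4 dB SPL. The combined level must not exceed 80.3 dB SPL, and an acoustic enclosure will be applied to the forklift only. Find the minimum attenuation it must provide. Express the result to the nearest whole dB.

8 dB

The untreated sources together contribute 10^(78.4/10) = 6.918e+07, i.e. 78.40 dB SPL.
The limit corresponds to 10^(80.3/10) = 1.072e+08; subtracting the fixed part leaves 3.797e+07 for the forklift, i.e. 75.79 dB SPL.
Required insertion loss = 83.4 − 75.79 = 7.61 dB.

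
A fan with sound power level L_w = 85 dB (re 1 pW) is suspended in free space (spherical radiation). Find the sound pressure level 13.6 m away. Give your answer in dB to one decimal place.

51.3 dB

Free-field spherical radiation: L_p = L_w − 10·log₁₀(4π·r²), r = 13.6 m.
4π·r² = 2324 m², 10·log₁₀ of that is 33.663 dB.
L_p = 85 − 33.663 = 51.34 dB.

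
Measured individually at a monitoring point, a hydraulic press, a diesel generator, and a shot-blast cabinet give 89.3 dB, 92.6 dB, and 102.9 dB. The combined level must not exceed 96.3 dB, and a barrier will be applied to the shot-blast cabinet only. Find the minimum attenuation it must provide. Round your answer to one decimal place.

10.9 dB

Fixed contribution from the other sources: Σ 10^(L/10) = 10^(89.3/10) + 10^(92.6/10) = 2.671e+09 (94.27 dB).
To meet 96.3 dB overall, the treated shot-blast cabinet may contribute at most 10^(96.3/10) − 2.671e+09 = 1.595e+09, i.e. 92.03 dB.
Required insertion loss = 102.9 − 92.03 = 10.87 dB.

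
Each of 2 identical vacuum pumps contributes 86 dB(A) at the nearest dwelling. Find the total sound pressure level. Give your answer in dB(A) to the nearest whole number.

89 dB(A)

With 2 equal, uncorrelated contributions the intensity is 2× that of one unit, giving a rise of 10·log₁₀ 2.
L_total = 86 + 10·log₁₀(2) = 86 + 3.010 = 89.01 dB(A).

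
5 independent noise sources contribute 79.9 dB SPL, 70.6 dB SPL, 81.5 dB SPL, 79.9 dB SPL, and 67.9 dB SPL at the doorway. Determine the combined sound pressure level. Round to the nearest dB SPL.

85 dB SPL

For uncorrelated sources the intensities add, so convert each level to linear form, sum, and take 10·log₁₀ of the total.
Σ 10^(L/10) = 10^(79.9/10) + 10^(70.6/10) + 10^(81.5/10) + 10^(79.9/10) + 10^(67.9/10) = 3.543e+08.
L_total = 10·log₁₀(3.543e+08) = 85.49 dB SPL.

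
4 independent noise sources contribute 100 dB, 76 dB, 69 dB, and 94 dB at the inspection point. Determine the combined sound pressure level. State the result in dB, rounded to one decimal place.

101.0 dB

For uncorrelated sources the intensities add, so convert each level to linear form, sum, and take 10·log₁₀ of the total.
Σ 10^(L/10) = 10^(100/10) + 10^(76/10) + 10^(69/10) + 10^(94/10) = 1.256e+10.
L_total = 10·log₁₀(1.256e+10) = 100.99 dB.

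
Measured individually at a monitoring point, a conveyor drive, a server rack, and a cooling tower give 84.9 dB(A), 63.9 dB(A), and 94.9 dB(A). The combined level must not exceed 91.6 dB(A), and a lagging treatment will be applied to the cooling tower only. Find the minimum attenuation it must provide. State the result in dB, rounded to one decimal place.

Fixed contribution from the other sources: Σ 10^(L/10) = 10^(84.9/10) + 10^(63.9/10) = 3.115e+08 (84.93 dB(A)).
To meet 91.6 dB(A) overall, the treated cooling tower may contribute at most 10^(91.6/10) − 3.115e+08 = 1.134e+09, i.e. 90.55 dB(A).
So the cooling tower must be reduced from 94.9 to 90.55 dB(A): IL = 4.35 dB.

4.4 dB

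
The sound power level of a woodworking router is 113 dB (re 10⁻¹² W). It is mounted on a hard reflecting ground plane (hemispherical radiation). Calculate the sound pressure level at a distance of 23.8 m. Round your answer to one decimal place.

77.5 dB

The power spreads over a hemisphere of area 2π·r², so L_p = L_w − 10·log₁₀(2π·r²).
2π·r² = 3559 m², 10·log₁₀ of that is 35.513 dB.
L_p = 113 − 35.513 = 77.49 dB.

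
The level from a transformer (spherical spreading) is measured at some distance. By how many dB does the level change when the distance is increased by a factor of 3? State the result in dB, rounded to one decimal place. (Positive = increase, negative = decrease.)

-9.5 dB

Point-source spreading: ΔL = −20·log₁₀(r₂/r₁).
ΔL = −20·log₁₀(3) = -9.54 dB.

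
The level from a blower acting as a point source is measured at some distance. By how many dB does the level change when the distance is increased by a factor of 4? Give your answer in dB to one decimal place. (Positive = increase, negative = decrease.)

Point-source spreading: ΔL = −20·log₁₀(r₂/r₁).
ΔL = −20·log₁₀(4) = -12.04 dB.

-12.0 dB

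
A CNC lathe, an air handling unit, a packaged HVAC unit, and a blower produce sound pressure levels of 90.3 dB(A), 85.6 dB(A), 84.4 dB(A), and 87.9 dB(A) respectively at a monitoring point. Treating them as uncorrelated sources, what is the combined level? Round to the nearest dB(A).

94 dB(A)

For uncorrelated sources the intensities add, so convert each level to linear form, sum, and take 10·log₁₀ of the total.
Σ 10^(L/10) = 10^(90.3/10) + 10^(85.6/10) + 10^(84.4/10) + 10^(87.9/10) = 2.327e+09.
L_total = 10·log₁₀(2.327e+09) = 93.67 dB(A).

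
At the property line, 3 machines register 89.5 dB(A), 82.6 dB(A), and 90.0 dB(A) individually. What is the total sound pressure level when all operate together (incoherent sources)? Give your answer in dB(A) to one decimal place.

Incoherent sources combine by intensity addition: L_total = 10·log₁₀(Σ 10^(L_i/10)).
Σ 10^(L/10) = 10^(89.5/10) + 10^(82.6/10) + 10^(90.0/10) = 2.073e+09.
L_total = 10·log₁₀(2.073e+09) = 93.17 dB(A).

93.2 dB(A)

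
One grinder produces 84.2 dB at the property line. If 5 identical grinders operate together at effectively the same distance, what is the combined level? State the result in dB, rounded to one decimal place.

L_total = L₁ + 10·log₁₀ N for N identical incoherent sources.
L_total = 84.2 + 10·log₁₀(5) = 84.2 + 6.990 = 91.19 dB.

91.2 dB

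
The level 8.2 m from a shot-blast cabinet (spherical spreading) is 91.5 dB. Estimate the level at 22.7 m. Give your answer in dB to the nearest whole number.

For a point source, L₂ = L₁ − 20·log₁₀(r₂/r₁).
L₂ = 91.5 − 20·log₁₀(22.7/8.2) = 91.5 − 8.844 = 82.66 dB.

83 dB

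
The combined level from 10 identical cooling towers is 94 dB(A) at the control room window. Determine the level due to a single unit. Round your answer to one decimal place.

84.0 dB(A)

10 equal contributions raise the level by 10·log₁₀ 10 = 10.000 dB, so each unit alone gives 94 − 10.000.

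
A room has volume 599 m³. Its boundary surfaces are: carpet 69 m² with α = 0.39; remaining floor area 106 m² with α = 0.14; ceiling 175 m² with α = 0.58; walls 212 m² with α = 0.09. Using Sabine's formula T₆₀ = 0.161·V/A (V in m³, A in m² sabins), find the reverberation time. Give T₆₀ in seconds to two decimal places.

0.59 s

A = Σ Sᵢαᵢ = 69·0.39 + 106·0.14 + 175·0.58 + 212·0.09 = 162.33 m².
T₆₀ = 0.161·V/A = 0.161·599/162.33 = 0.594 s.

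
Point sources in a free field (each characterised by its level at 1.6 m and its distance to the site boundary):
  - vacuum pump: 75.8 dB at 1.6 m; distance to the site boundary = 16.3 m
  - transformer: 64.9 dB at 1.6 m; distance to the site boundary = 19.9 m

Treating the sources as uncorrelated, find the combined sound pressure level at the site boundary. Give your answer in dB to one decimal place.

Apply inverse-square spreading to bring every level to the receiver, then sum 10^(L/10).
vacuum pump: 75.8 − 20·log₁₀(16.3/1.6) = 75.8 − 20.16 = 55.64 dB.
transformer: 64.9 − 20·log₁₀(19.9/1.6) = 64.9 − 21.89 = 43.01 dB.
Σ 10^(L/10) = 3.863e+05 → L_total = 10·log₁₀(3.863e+05) = 55.87 dB.

55.9 dB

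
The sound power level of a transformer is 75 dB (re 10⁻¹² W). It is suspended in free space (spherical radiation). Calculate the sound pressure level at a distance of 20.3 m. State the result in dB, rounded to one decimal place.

37.9 dB

The power spreads over a sphere of area 4π·r², so L_p = L_w − 10·log₁₀(4π·r²).
4π·r² = 5178 m², 10·log₁₀ of that is 37.142 dB.
L_p = 75 − 37.142 = 37.86 dB.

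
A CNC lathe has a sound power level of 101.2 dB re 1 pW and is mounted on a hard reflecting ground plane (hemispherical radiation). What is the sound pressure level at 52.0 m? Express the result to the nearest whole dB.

59 dB

L_p = L_w − 10·log₁₀(2π·r²) with r = 52.0 m.
2π·r² = 1.699e+04 m², 10·log₁₀ of that is 42.302 dB.
L_p = 101.2 − 42.302 = 58.90 dB.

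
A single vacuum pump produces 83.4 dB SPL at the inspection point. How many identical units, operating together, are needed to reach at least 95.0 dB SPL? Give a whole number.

15

N identical sources give L₁ + 10·log₁₀ N, so require 10·log₁₀ N ≥ 95.0 − 83.4 = 11.6 dB.
N ≥ 10^(11.6/10) = 14.454, so N = 15.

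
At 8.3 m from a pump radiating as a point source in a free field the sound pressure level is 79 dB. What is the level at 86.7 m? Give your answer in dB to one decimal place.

58.6 dB

Point-source attenuation: ΔL = 20·log₁₀(r₂/r₁) = 20·log₁₀(86.7/8.3) = 20.379 dB.
L₂ = 79 − 20·log₁₀(86.7/8.3) = 79 − 20.379 = 58.62 dB.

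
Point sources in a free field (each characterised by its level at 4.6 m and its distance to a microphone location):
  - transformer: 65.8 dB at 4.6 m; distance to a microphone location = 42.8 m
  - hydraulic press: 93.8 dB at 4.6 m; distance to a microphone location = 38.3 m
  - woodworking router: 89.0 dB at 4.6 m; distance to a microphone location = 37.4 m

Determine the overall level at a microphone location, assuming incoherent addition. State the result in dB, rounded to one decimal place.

First find each source's level at the receiver (point-source: −20·log₁₀(r/r_ref)), then combine on an intensity basis.
transformer: 65.8 − 20·log₁₀(42.8/4.6) = 65.8 − 19.37 = 46.43 dB.
hydraulic press: 93.8 − 20·log₁₀(38.3/4.6) = 93.8 − 18.41 = 75.39 dB.
woodworking router: 89.0 − 20·log₁₀(37.4/4.6) = 89.0 − 18.20 = 70.80 dB.
Σ 10^(L/10) = 4.666e+07 → L_total = 10·log₁₀(4.666e+07) = 76.69 dB.

76.7 dB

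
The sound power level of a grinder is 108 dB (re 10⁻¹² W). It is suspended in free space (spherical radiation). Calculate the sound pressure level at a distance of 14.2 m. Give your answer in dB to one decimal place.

Free-field spherical radiation: L_p = L_w − 10·log₁₀(4π·r²), r = 14.2 m.
4π·r² = 2534 m², 10·log₁₀ of that is 34.038 dB.
L_p = 108 − 34.038 = 73.96 dB.

74.0 dB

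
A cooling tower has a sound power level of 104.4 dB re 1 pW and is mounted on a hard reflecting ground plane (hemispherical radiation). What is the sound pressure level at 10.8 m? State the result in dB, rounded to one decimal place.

75.7 dB

The power spreads over a hemisphere of area 2π·r², so L_p = L_w − 10·log₁₀(2π·r²).
2π·r² = 732.9 m², 10·log₁₀ of that is 28.650 dB.
L_p = 104.4 − 28.650 = 75.75 dB.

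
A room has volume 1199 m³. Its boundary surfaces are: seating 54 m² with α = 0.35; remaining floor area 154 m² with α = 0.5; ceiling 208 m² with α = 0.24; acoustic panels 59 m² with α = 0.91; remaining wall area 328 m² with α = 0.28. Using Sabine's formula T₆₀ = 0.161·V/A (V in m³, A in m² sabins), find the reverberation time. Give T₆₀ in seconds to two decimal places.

0.66 s

Summing Sᵢαᵢ: 54·0.35 + 154·0.5 + 208·0.24 + 59·0.91 + 328·0.28 = 291.35 m².
T₆₀ = 0.161·V/A = 0.161·1199/291.35 = 0.663 s.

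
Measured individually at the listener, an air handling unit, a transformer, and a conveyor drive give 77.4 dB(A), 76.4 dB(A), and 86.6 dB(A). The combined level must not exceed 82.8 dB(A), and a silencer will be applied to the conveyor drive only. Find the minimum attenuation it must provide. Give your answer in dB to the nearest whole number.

Fixed contribution from the other sources: Σ 10^(L/10) = 10^(77.4/10) + 10^(76.4/10) = 9.861e+07 (79.94 dB(A)).
To meet 82.8 dB(A) overall, the treated conveyor drive may contribute at most 10^(82.8/10) − 9.861e+07 = 9.194e+07, i.e. 79.64 dB(A).
So the conveyor drive must be reduced from 86.6 to 79.64 dB(A): IL = 6.96 dB.

7 dB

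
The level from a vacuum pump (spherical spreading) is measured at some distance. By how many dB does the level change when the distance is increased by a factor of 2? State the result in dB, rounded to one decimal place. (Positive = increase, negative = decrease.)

-6.0 dB

With spherical spreading the level changes by −20·log₁₀(r₂/r₁).
ΔL = −20·log₁₀(2) = -6.02 dB.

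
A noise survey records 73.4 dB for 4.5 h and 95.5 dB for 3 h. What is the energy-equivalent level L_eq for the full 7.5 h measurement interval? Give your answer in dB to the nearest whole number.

L_eq = 10·log₁₀[(1/T)·Σ tᵢ·10^(Lᵢ/10)] with T = 7.5 h.
Σ tᵢ·10^(Lᵢ/10) = 4.5·10^(73.4/10) + 3·10^(95.5/10) = 1.074e+10.
L_eq = 10·log₁₀(1.074e+10/7.5) = 91.56 dB.

92 dB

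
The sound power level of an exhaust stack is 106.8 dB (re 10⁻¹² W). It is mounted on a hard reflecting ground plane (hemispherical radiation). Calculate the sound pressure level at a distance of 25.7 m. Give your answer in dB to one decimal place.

The power spreads over a hemisphere of area 2π·r², so L_p = L_w − 10·log₁₀(2π·r²).
2π·r² = 4150 m², 10·log₁₀ of that is 36.180 dB.
L_p = 106.8 − 36.180 = 70.62 dB.

70.6 dB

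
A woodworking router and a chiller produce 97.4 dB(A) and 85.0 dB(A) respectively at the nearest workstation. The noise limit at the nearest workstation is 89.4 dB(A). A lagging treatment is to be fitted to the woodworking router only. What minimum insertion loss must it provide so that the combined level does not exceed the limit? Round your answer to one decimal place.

10.0 dB

Everything except the woodworking router sums to 10^(85.0/10) = 3.162e+08 in linear terms, 85.00 dB(A).
The limit corresponds to 10^(89.4/10) = 8.710e+08; subtracting the fixed part leaves 5.547e+08 for the woodworking router, i.e. 87.44 dB(A).
Required insertion loss = 97.4 − 87.44 = 9.96 dB.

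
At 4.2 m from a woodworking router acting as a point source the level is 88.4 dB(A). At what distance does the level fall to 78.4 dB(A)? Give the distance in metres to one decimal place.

Point-source spreading drops the level by 20·log₁₀(r₂/r₁); inverting, r₂/r₁ = 10^(ΔL/20).
r₂ = 4.2·10^((88.4−78.4)/20) = 4.2·10^(10.0/20) = 13.28 m.

13.3 m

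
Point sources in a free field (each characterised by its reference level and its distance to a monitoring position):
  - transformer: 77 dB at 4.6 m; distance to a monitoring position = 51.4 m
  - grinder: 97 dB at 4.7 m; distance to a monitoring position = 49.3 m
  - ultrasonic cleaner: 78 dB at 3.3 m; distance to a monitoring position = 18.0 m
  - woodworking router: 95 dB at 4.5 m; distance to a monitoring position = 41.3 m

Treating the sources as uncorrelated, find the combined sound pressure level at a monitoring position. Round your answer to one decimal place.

Propagate each source to the receiver with L = L_ref − 20·log₁₀(r/r_ref), then add intensities.
transformer: 77 − 20·log₁₀(51.4/4.6) = 77 − 20.96 = 56.04 dB.
grinder: 97 − 20·log₁₀(49.3/4.7) = 97 − 20.41 = 76.59 dB.
ultrasonic cleaner: 78 − 20·log₁₀(18.0/3.3) = 78 − 14.74 = 63.26 dB.
woodworking router: 95 − 20·log₁₀(41.3/4.5) = 95 − 19.25 = 75.75 dB.
Σ 10^(L/10) = 8.562e+07 → L_total = 10·log₁₀(8.562e+07) = 79.33 dB.

79.3 dB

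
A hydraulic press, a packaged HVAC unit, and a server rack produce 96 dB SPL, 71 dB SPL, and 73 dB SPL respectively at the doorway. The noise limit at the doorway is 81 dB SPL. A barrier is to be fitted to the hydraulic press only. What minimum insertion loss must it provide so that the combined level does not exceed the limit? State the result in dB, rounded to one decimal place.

Everything except the hydraulic press sums to 10^(71/10) + 10^(73/10) = 3.254e+07 in linear terms, 75.12 dB SPL.
The limit corresponds to 10^(81/10) = 1.259e+08; subtracting the fixed part leaves 9.335e+07 for the hydraulic press, i.e. 79.70 dB SPL.
So the hydraulic press must be reduced from 96 to 79.70 dB SPL: IL = 16.30 dB.

16.3 dB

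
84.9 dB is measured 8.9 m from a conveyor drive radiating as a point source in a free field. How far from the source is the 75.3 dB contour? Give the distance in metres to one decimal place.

26.9 m

The 9.6 dB drop corresponds to a distance ratio of 10^(9.6/20) for a point source.
r₂ = 8.9·10^((84.9−75.3)/20) = 8.9·10^(9.6/20) = 26.88 m.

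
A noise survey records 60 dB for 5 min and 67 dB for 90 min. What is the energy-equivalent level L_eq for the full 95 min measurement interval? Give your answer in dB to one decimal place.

66.8 dB

The energy average is taken in the linear domain: L_eq = 10·log₁₀[(Σ tᵢ·10^(Lᵢ/10))/T], T = 95 min.
Σ tᵢ·10^(Lᵢ/10) = 5·10^(60/10) + 90·10^(67/10) = 4.561e+08.
L_eq = 10·log₁₀(4.561e+08/95) = 66.81 dB.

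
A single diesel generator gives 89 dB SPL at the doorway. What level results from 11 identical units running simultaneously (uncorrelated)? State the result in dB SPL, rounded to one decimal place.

99.4 dB SPL

With 11 equal, uncorrelated contributions the intensity is 11× that of one unit, giving a rise of 10·log₁₀ 11.
L_total = 89 + 10·log₁₀(11) = 89 + 10.414 = 99.41 dB SPL.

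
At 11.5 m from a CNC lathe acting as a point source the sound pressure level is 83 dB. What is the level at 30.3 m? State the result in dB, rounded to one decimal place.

74.6 dB

For a point source, L₂ = L₁ − 20·log₁₀(r₂/r₁).
L₂ = 83 − 20·log₁₀(30.3/11.5) = 83 − 8.415 = 74.59 dB.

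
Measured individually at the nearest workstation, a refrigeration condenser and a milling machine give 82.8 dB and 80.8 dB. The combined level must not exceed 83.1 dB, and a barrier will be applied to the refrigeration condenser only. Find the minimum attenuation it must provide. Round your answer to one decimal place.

The untreated sources together contribute 10^(80.8/10) = 1.202e+08, i.e. 80.80 dB.
To meet 83.1 dB overall, the treated refrigeration condenser may contribute at most 10^(83.1/10) − 1.202e+08 = 8.395e+07, i.e. 79.24 dB.
So the refrigeration condenser must be reduced from 82.8 to 79.24 dB: IL = 3.56 dB.

3.6 dB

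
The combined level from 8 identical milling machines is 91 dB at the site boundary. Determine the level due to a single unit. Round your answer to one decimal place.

8 equal contributions raise the level by 10·log₁₀ 8 = 9.031 dB, so each unit alone gives 91 − 9.031.

82.0 dB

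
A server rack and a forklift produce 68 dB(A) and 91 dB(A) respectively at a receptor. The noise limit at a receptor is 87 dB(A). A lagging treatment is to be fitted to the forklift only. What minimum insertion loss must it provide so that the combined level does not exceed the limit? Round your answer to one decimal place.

4.1 dB

Fixed contribution from the other source: Σ 10^(L/10) = 10^(68/10) = 6.310e+06 (68.00 dB(A)).
The limit corresponds to 10^(87/10) = 5.012e+08; subtracting the fixed part leaves 4.949e+08 for the forklift, i.e. 86.94 dB(A).
Required insertion loss = 91 − 86.94 = 4.06 dB.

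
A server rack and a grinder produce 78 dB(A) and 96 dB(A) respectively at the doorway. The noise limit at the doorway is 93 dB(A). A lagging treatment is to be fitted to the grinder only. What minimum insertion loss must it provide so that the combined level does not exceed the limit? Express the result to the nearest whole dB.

3 dB

Everything except the grinder sums to 10^(78/10) = 6.310e+07 in linear terms, 78.00 dB(A).
To meet 93 dB(A) overall, the treated grinder may contribute at most 10^(93/10) − 6.310e+07 = 1.932e+09, i.e. 92.86 dB(A).
So the grinder must be reduced from 96 to 92.86 dB(A): IL = 3.14 dB.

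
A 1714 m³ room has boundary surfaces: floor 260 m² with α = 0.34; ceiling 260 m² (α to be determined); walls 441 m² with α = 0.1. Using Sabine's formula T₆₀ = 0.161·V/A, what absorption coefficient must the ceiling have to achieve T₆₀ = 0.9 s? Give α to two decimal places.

0.67

A = 0.161·V/T₆₀ = 0.161·1714/0.9 = 306.62 m² sabins.
Absorption from the other surfaces = 260·0.34 + 441·0.1 = 132.50 m², so the ceiling must supply 174.12 m² over 260 m².
α = 174.12/260 = 0.670.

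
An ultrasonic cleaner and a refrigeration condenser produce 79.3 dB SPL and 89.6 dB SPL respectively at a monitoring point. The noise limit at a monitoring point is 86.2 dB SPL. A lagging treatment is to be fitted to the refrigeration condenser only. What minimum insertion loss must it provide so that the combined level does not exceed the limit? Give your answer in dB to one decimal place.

Fixed contribution from the other source: Σ 10^(L/10) = 10^(79.3/10) = 8.511e+07 (79.30 dB SPL).
To meet 86.2 dB SPL overall, the treated refrigeration condenser may contribute at most 10^(86.2/10) − 8.511e+07 = 3.318e+08, i.e. 85.21 dB SPL.
So the refrigeration condenser must be reduced from 89.6 to 85.21 dB SPL: IL = 4.39 dB.

4.4 dB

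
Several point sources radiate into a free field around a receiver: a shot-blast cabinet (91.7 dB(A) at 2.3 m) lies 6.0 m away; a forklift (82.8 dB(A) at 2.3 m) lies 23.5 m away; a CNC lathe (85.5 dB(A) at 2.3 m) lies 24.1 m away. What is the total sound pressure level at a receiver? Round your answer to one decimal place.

Propagate each source to the receiver with L = L_ref − 20·log₁₀(r/r_ref), then add intensities.
shot-blast cabinet: 91.7 − 20·log₁₀(6.0/2.3) = 91.7 − 8.33 = 83.37 dB(A).
forklift: 82.8 − 20·log₁₀(23.5/2.3) = 82.8 − 20.19 = 62.61 dB(A).
CNC lathe: 85.5 − 20·log₁₀(24.1/2.3) = 85.5 − 20.41 = 65.09 dB(A).
Σ 10^(L/10) = 2.224e+08 → L_total = 10·log₁₀(2.224e+08) = 83.47 dB(A).

83.5 dB(A)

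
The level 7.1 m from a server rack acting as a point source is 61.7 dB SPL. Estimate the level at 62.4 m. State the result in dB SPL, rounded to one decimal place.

42.8 dB SPL

For a point source, L₂ = L₁ − 20·log₁₀(r₂/r₁).
L₂ = 61.7 − 20·log₁₀(62.4/7.1) = 61.7 − 18.879 = 42.82 dB SPL.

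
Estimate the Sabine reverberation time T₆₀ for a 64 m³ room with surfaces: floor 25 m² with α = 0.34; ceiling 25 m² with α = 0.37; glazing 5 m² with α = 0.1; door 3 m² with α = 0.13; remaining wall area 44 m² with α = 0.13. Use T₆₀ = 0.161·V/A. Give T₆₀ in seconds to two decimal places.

A = Σ Sᵢαᵢ = 25·0.34 + 25·0.37 + 5·0.1 + 3·0.13 + 44·0.13 = 24.36 m².
T₆₀ = 0.161·V/A = 0.161·64/24.36 = 0.423 s.

0.42 s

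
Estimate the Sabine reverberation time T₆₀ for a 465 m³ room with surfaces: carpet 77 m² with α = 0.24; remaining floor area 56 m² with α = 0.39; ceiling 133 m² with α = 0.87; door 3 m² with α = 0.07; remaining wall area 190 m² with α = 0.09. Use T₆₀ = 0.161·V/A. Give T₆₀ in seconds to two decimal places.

Total absorption A = 77·0.24 + 56·0.39 + 133·0.87 + 3·0.07 + 190·0.09 = 173.34 m² sabins.
T₆₀ = 0.161·V/A = 0.161·465/173.34 = 0.432 s.

0.43 s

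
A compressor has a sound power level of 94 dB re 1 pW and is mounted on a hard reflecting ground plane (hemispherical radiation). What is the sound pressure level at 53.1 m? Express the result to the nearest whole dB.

The power spreads over a hemisphere of area 2π·r², so L_p = L_w − 10·log₁₀(2π·r²).
2π·r² = 1.772e+04 m², 10·log₁₀ of that is 42.484 dB.
L_p = 94 − 42.484 = 51.52 dB.

52 dB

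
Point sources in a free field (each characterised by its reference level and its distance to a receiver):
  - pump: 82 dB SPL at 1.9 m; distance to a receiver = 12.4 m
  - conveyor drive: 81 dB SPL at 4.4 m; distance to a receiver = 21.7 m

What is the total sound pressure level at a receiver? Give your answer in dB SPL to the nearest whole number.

Propagate each source to the receiver with L = L_ref − 20·log₁₀(r/r_ref), then add intensities.
pump: 82 − 20·log₁₀(12.4/1.9) = 82 − 16.29 = 65.71 dB SPL.
conveyor drive: 81 − 20·log₁₀(21.7/4.4) = 81 − 13.86 = 67.14 dB SPL.
Σ 10^(L/10) = 8.897e+06 → L_total = 10·log₁₀(8.897e+06) = 69.49 dB SPL.

69 dB SPL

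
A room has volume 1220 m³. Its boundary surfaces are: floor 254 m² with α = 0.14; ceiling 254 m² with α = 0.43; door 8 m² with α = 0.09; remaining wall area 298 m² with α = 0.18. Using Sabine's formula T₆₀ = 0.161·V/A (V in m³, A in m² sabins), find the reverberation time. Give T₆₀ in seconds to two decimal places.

Summing Sᵢαᵢ: 254·0.14 + 254·0.43 + 8·0.09 + 298·0.18 = 199.14 m².
T₆₀ = 0.161 × 1220 / 199.14 = 0.986 s.

0.99 s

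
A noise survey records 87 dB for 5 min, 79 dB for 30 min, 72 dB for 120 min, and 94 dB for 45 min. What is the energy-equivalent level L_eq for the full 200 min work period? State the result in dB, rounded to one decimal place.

87.8 dB

Weight each interval's intensity by its duration and average over T = 200 min:
Σ tᵢ·10^(Lᵢ/10) = 5·10^(87/10) + 30·10^(79/10) + 120·10^(72/10) + 45·10^(94/10) = 1.198e+11.
L_eq = 10·log₁₀(1.198e+11/200) = 87.78 dB.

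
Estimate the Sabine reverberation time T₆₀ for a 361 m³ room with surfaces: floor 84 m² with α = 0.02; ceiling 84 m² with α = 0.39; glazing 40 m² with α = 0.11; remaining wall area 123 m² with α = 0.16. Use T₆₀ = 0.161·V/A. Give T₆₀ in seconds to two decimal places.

0.99 s

Total absorption A = 84·0.02 + 84·0.39 + 40·0.11 + 123·0.16 = 58.52 m² sabins.
T₆₀ = 0.161·V/A = 0.161·361/58.52 = 0.993 s.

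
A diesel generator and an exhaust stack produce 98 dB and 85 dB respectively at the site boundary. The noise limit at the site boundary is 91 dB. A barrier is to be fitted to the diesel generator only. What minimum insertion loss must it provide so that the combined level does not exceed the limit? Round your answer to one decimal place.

The untreated sources together contribute 10^(85/10) = 3.162e+08, i.e. 85.00 dB.
To meet 91 dB overall, the treated diesel generator may contribute at most 10^(91/10) − 3.162e+08 = 9.427e+08, i.e. 89.74 dB.
Required insertion loss = 98 − 89.74 = 8.26 dB.

8.3 dB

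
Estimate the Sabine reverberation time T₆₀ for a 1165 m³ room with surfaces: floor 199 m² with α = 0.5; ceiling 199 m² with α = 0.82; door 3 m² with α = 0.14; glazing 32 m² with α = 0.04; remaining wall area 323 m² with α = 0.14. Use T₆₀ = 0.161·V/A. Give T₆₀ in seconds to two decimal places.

0.61 s

Total absorption A = 199·0.5 + 199·0.82 + 3·0.14 + 32·0.04 + 323·0.14 = 309.60 m² sabins.
T₆₀ = 0.161 × 1165 / 309.60 = 0.606 s.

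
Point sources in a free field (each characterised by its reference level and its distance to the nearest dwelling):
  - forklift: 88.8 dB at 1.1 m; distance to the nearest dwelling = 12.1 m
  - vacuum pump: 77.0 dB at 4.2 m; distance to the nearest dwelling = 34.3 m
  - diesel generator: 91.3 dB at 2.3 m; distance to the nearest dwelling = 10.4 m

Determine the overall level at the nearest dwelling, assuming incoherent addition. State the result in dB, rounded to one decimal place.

78.6 dB

First find each source's level at the receiver (point-source: −20·log₁₀(r/r_ref)), then combine on an intensity basis.
forklift: 88.8 − 20·log₁₀(12.1/1.1) = 88.8 − 20.83 = 67.97 dB.
vacuum pump: 77.0 − 20·log₁₀(34.3/4.2) = 77.0 − 18.24 = 58.76 dB.
diesel generator: 91.3 − 20·log₁₀(10.4/2.3) = 91.3 − 13.11 = 78.19 dB.
Σ 10^(L/10) = 7.300e+07 → L_total = 10·log₁₀(7.300e+07) = 78.63 dB.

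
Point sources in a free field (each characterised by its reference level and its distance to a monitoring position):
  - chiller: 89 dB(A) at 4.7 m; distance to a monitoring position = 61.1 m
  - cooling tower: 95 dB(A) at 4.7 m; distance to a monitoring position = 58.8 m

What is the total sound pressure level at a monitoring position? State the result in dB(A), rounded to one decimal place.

74.0 dB(A)

Apply inverse-square spreading to bring every level to the receiver, then sum 10^(L/10).
chiller: 89 − 20·log₁₀(61.1/4.7) = 89 − 22.28 = 66.72 dB(A).
cooling tower: 95 − 20·log₁₀(58.8/4.7) = 95 − 21.95 = 73.05 dB(A).
Σ 10^(L/10) = 2.490e+07 → L_total = 10·log₁₀(2.490e+07) = 73.96 dB(A).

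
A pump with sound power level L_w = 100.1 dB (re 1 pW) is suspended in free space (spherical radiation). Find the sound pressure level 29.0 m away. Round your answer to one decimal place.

59.9 dB

Free-field spherical radiation: L_p = L_w − 10·log₁₀(4π·r²), r = 29.0 m.
4π·r² = 1.057e+04 m², 10·log₁₀ of that is 40.240 dB.
L_p = 100.1 − 40.240 = 59.86 dB.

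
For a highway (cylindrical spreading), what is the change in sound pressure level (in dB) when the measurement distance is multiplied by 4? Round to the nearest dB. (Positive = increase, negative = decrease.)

A line source loses 3 dB per doubling of distance; generally ΔL = −10·log₁₀(r₂/r₁).
ΔL = −10·log₁₀(4) = -6.02 dB.

-6 dB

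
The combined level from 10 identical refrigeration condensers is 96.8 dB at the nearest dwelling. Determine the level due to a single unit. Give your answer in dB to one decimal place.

Dividing the total intensity by 10 lowers the level by 10·log₁₀ 10 = 10.000 dB: L₁ = 96.8 − 10.000.

86.8 dB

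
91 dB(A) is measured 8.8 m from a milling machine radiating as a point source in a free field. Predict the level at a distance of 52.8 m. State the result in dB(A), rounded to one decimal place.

75.4 dB(A)

Point-source attenuation: ΔL = 20·log₁₀(r₂/r₁) = 20·log₁₀(52.8/8.8) = 15.563 dB.
L₂ = 91 − 20·log₁₀(52.8/8.8) = 91 − 15.563 = 75.44 dB(A).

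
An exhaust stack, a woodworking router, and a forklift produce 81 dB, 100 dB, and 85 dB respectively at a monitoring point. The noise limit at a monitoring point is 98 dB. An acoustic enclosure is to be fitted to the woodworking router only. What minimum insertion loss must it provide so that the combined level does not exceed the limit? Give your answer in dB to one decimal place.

The untreated sources together contribute 10^(81/10) + 10^(85/10) = 4.421e+08, i.e. 86.46 dB.
To meet 98 dB overall, the treated woodworking router may contribute at most 10^(98/10) − 4.421e+08 = 5.867e+09, i.e. 97.68 dB.
So the woodworking router must be reduced from 100 to 97.68 dB: IL = 2.32 dB.

2.3 dB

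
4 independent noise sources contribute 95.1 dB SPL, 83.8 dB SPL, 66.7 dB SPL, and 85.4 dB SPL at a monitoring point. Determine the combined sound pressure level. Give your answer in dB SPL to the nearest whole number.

96 dB SPL

For uncorrelated sources the intensities add, so convert each level to linear form, sum, and take 10·log₁₀ of the total.
Σ 10^(L/10) = 10^(95.1/10) + 10^(83.8/10) + 10^(66.7/10) + 10^(85.4/10) = 3.827e+09.
L_total = 10·log₁₀(3.827e+09) = 95.83 dB SPL.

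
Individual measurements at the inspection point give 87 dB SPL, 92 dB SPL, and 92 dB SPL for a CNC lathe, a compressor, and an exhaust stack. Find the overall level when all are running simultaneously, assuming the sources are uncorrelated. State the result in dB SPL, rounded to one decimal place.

For uncorrelated sources the intensities add, so convert each level to linear form, sum, and take 10·log₁₀ of the total.
Σ 10^(L/10) = 10^(87/10) + 10^(92/10) + 10^(92/10) = 3.671e+09.
L_total = 10·log₁₀(3.671e+09) = 95.65 dB SPL.

95.6 dB SPL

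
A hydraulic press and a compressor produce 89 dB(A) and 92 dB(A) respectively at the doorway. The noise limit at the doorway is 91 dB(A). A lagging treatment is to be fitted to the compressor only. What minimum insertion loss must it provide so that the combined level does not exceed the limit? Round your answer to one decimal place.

Fixed contribution from the other source: Σ 10^(L/10) = 10^(89/10) = 7.943e+08 (89.00 dB(A)).
To meet 91 dB(A) overall, the treated compressor may contribute at most 10^(91/10) − 7.943e+08 = 4.646e+08, i.e. 86.67 dB(A).
Required insertion loss = 92 − 86.67 = 5.33 dB.

5.3 dB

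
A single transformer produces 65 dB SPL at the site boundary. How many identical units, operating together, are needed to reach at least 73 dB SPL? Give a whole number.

7

Need L₁ + 10·log₁₀ N ≥ 73, i.e. log₁₀ N ≥ 0.80.
N ≥ 10^(8.0/10) = 6.310, so N = 7.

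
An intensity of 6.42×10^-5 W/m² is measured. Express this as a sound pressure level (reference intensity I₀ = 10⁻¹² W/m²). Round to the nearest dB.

78 dB

Dividing by I₀ shifts the exponent by 12: I/I₀ = 6.42×10^7.
L = 10·(0.8075 + 7) = 78.08 dB.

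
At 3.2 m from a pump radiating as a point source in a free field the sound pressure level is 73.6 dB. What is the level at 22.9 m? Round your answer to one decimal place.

For a point source, L₂ = L₁ − 20·log₁₀(r₂/r₁).
L₂ = 73.6 − 20·log₁₀(22.9/3.2) = 73.6 − 17.094 = 56.51 dB.

56.5 dB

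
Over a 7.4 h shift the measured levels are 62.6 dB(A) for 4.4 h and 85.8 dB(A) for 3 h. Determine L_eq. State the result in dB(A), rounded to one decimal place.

81.9 dB(A)

Weight each interval's intensity by its duration and average over T = 7.4 h:
Σ tᵢ·10^(Lᵢ/10) = 4.4·10^(62.6/10) + 3·10^(85.8/10) = 1.149e+09.
L_eq = 10·log₁₀(1.149e+09/7.4) = 81.91 dB(A).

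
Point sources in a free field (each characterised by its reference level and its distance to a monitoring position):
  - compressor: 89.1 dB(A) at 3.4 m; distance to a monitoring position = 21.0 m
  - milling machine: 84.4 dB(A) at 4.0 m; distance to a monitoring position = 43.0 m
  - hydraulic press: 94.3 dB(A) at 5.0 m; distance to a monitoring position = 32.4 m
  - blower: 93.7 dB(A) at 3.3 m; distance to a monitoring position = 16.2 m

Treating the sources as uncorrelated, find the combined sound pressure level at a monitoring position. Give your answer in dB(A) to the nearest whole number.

83 dB(A)

First find each source's level at the receiver (point-source: −20·log₁₀(r/r_ref)), then combine on an intensity basis.
compressor: 89.1 − 20·log₁₀(21.0/3.4) = 89.1 − 15.81 = 73.29 dB(A).
milling machine: 84.4 − 20·log₁₀(43.0/4.0) = 84.4 − 20.63 = 63.77 dB(A).
hydraulic press: 94.3 − 20·log₁₀(32.4/5.0) = 94.3 − 16.23 = 78.07 dB(A).
blower: 93.7 − 20·log₁₀(16.2/3.3) = 93.7 − 13.82 = 79.88 dB(A).
Σ 10^(L/10) = 1.851e+08 → L_total = 10·log₁₀(1.851e+08) = 82.67 dB(A).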